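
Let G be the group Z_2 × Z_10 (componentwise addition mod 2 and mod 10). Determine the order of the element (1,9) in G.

The order of (1,9) in Z_2 × Z_10 is lcm(ord(1) in Z_2, ord(9) in Z_10).
ord(1) = 2 and ord(9) = 10, so |⟨(1,9)⟩| = lcm(2, 10) = 10.

10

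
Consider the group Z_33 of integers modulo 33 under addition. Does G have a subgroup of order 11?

11 | 33. A subgroup of order 11 is {0, 3, 6, 9, 12, 15, 18, 21, 24, 27, 30}.

Yes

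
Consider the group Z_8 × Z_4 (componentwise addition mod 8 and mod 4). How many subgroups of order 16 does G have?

|G| = 32 and 16 | 32, so subgroups of order 16 are possible by Lagrange.
The subgroups of order 16 are: {(0,0), (0,1), (0,2), (0,3), (2,0), (2,1), (2,2), (2,3), (4,0), (4,1), (4,2), (4,3), (6,0), (6,1), (6,2), (6,3)}; {(0,0), (0,2), (1,0), (1,2), (2,0), (2,2), (3,0), (3,2), (4,0), (4,2), (5,0), (5,2), (6,0), (6,2), (7,0), (7,2)}; {(0,0), (0,2), (1,1), (1,3), (2,0), (2,2), (3,1), (3,3), (4,0), (4,2), (5,1), (5,3), (6,0), (6,2), (7,1), (7,3)}.
So G has 3 subgroups of order 16.

3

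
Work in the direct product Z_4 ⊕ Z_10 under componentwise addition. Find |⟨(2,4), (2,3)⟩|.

20

|⟨(2,4)⟩| = 10 and |⟨(2,3)⟩| = 10, so |H| is a multiple of lcm(10, 10) = 10 and divides |G| = 40.
Closing under the operation: H = {(0,0), (0,1), (0,2), (0,3), (0,4), (0,5), (0,6), (0,7), (0,8), (0,9), (2,0), (2,1), (2,2), (2,3), (2,4), (2,5), (2,6), (2,7), (2,8), (2,9)}, so |H| = 20.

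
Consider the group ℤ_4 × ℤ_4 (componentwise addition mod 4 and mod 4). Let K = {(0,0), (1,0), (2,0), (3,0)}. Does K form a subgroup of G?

Yes

|K| = 4 divides |G| = 16, consistent with Lagrange.
K contains the identity, every element's inverse is in K, and K is closed under +: it is a subgroup.
In fact K = ⟨(1,0)⟩.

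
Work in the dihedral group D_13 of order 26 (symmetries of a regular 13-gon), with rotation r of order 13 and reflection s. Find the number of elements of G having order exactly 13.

Enumerating element orders in G gives 12 elements of order 13.

12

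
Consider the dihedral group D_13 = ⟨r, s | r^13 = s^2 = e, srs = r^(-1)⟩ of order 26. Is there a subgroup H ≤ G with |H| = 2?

Yes

2 | 26. A subgroup of order 2 is {e, r^10s}.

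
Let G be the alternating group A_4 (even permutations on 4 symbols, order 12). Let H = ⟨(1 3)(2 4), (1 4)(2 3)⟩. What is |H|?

|⟨(1 3)(2 4)⟩| = 2 and |⟨(1 4)(2 3)⟩| = 2, so |H| is a multiple of lcm(2, 2) = 2 and divides |G| = 12.
Closing under the operation: H = {e, (1 2)(3 4), (1 3)(2 4), (1 4)(2 3)}, so |H| = 4.

4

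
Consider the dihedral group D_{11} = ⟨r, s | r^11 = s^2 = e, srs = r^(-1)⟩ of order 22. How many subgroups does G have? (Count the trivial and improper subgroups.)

14

|G| = 22, so by Lagrange every subgroup order divides 22. Divisors: 1, 2, 11, 22.
Subgroups by order — order 1: 1; order 2: 11; order 11: 1; order 22: 1.
Total: 1 + 11 + 1 + 1 = 14.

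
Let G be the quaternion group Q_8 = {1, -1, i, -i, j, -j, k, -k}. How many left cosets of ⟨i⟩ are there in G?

|⟨i⟩| = 4 and |G| = 8.
By Lagrange, [G : H] = |G|/|H| = 8/4 = 2.

2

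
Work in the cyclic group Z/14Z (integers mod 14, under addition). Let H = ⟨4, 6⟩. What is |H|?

7

|⟨4⟩| = 7 and |⟨6⟩| = 7, so |H| is a multiple of lcm(7, 7) = 7 and divides |G| = 14.
Closing under the operation: H = {0, 2, 4, 6, 8, 10, 12}, so |H| = 7.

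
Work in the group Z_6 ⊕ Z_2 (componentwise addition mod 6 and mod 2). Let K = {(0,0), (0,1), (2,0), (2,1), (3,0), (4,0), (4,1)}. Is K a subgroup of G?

No

|K| = 7 does not divide |G| = 12, so by Lagrange K is not a subgroup.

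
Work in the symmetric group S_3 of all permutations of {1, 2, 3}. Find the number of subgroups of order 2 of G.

3

|G| = 6 and 2 | 6, so subgroups of order 2 are possible by Lagrange.
The subgroups of order 2 are: {e, (1 2)}; {e, (1 3)}; {e, (2 3)}.
So G has 3 subgroups of order 2.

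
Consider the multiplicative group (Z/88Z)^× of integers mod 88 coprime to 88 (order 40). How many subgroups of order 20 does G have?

|G| = 40 and 20 | 40, so subgroups of order 20 are possible by Lagrange.
The subgroups of order 20 are: {1, 9, 13, 15, 19, 21, 23, 25, 29, 31, 35, 43, 47, 49, 51, 61, 71, 81, 83, 85}; {1, 5, 9, 13, 17, 21, 25, 29, 37, 41, 45, 49, 53, 57, 61, 65, 69, 73, 81, 85}; {1, 3, 7, 9, 13, 21, 25, 27, 29, 39, 49, 59, 61, 63, 67, 75, 79, 81, 85, 87}; {1, 7, 9, 15, 17, 23, 25, 31, 39, 41, 47, 49, 57, 63, 65, 71, 73, 79, 81, 87}; … (7 in all).
So G has 7 subgroups of order 20.

7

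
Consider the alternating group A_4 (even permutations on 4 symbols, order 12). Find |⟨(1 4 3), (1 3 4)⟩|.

3

|⟨(1 4 3)⟩| = 3 and |⟨(1 3 4)⟩| = 3, so |H| is a multiple of lcm(3, 3) = 3 and divides |G| = 12.
Closing under the operation: H = {e, (1 3 4), (1 4 3)}, so |H| = 3.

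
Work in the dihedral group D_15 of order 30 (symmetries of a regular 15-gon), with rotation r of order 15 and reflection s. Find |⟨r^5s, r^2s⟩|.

10

|⟨r^5s⟩| = 2 and |⟨r^2s⟩| = 2, so |H| is a multiple of lcm(2, 2) = 2 and divides |G| = 30.
Closing under the operation: H = {e, r^3, r^6, r^9, r^12, r^2s, r^5s, r^8s, r^11s, r^14s}, so |H| = 10.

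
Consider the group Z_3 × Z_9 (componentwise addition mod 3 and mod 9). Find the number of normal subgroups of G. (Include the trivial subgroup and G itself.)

G is abelian, so every subgroup is normal.
G has 10 subgroups in total, hence 10 normal subgroups.

10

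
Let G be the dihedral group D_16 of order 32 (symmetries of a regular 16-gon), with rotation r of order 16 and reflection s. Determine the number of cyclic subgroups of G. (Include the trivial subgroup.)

21

A cyclic subgroup of order d is generated by each of its φ(d) elements of order d, so the cyclic subgroups of order d number (#elements of order d)/φ(d).
Cyclic subgroups by order — order 1: 1; order 2: 17; order 4: 1; order 8: 1; order 16: 1.
Total: 21.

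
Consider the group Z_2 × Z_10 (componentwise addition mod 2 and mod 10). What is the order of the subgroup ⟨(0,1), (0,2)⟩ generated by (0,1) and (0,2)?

|⟨(0,1)⟩| = 10 and |⟨(0,2)⟩| = 5, so |H| is a multiple of lcm(10, 5) = 10 and divides |G| = 20.
Closing under the operation: H = {(0,0), (0,1), (0,2), (0,3), (0,4), (0,5), (0,6), (0,7), (0,8), (0,9)}, so |H| = 10.

10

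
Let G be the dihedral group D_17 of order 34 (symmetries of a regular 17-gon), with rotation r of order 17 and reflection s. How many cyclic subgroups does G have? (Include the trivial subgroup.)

Each element a generates a cyclic subgroup ⟨a⟩; distinct elements may generate the same one (a cyclic group of order d has φ(d) generators).
Cyclic subgroups by order — order 1: 1; order 2: 17; order 17: 1.
Total: 19.

19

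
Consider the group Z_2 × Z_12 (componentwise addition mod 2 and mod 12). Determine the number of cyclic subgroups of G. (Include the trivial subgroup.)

12

Group the elements of G by the cyclic subgroup they generate; each cyclic subgroup of order d accounts for φ(d) elements.
Cyclic subgroups by order — order 1: 1; order 2: 3; order 3: 1; order 4: 2; order 6: 3; order 12: 2.
Total: 12.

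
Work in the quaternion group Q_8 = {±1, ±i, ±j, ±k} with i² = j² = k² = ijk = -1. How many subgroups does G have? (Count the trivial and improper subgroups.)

|G| = 8, so by Lagrange every subgroup order divides 8. Divisors: 1, 2, 4, 8.
Subgroups by order — order 1: 1; order 2: 1; order 4: 3; order 8: 1.
Total: 1 + 1 + 3 + 1 = 6.

6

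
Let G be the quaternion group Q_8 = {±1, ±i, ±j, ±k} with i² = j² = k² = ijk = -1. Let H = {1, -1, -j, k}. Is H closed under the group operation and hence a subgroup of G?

k ∈ H but its inverse -k ∉ H, so H is not a subgroup.

No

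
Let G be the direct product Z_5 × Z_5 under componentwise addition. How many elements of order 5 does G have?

24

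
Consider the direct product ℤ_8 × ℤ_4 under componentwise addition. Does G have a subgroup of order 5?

5 does not divide |G| = 32, so by Lagrange no subgroup of order 5 exists.

No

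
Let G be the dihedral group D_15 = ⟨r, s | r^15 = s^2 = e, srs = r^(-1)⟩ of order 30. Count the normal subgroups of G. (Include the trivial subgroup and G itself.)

5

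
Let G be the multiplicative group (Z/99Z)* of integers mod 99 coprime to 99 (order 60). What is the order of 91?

Compute successive powers of 91 mod 99: 91, 64, 82, 37, 1; 91^5 ≡ 1 (mod 99).
So |⟨91⟩| = 5.

5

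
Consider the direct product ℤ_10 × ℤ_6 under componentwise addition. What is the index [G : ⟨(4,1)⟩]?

|⟨(4,1)⟩| = 30 and |G| = 60.
By Lagrange, [G : H] = |G|/|H| = 60/30 = 2.

2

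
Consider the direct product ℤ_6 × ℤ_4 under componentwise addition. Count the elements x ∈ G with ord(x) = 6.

An element (a,b) has order lcm(ord(a), ord(b)); count pairs with lcm equal to 6.
Enumerating gives 6 such elements.

6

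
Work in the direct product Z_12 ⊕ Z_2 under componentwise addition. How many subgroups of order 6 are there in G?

3

|G| = 24 and 6 | 24, so subgroups of order 6 are possible by Lagrange.
The subgroups of order 6 are: {(0,0), (0,1), (4,0), (4,1), (8,0), (8,1)}; {(0,0), (2,0), (4,0), (6,0), (8,0), (10,0)}; {(0,0), (2,1), (4,0), (6,1), (8,0), (10,1)}.
So G has 3 subgroups of order 6.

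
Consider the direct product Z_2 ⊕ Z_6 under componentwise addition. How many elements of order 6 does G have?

6

An element (a,b) has order lcm(ord(a), ord(b)); count pairs with lcm equal to 6.
Enumerating gives 6 such elements.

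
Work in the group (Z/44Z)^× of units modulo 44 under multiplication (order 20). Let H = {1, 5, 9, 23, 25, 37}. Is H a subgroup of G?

No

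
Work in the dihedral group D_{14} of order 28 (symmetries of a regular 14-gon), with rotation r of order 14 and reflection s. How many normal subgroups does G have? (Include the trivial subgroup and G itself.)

G has 28 subgroups. Checking conjugation-invariance by order — order 1: 1/1 normal; order 2: 1/15 normal; order 4: 0/7 normal; order 7: 1/1 normal; order 14: 3/3 normal; order 28: 1/1 normal.
Total normal subgroups: 7.

7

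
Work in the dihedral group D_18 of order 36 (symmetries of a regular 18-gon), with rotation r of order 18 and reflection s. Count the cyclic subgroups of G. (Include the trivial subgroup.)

24

Each element a generates a cyclic subgroup ⟨a⟩; distinct elements may generate the same one (a cyclic group of order d has φ(d) generators).
Cyclic subgroups by order — order 1: 1; order 2: 19; order 3: 1; order 6: 1; order 9: 1; order 18: 1.
Total: 24.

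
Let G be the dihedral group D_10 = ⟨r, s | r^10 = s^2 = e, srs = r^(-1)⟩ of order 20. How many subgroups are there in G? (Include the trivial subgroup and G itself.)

22

|G| = 20, so by Lagrange every subgroup order divides 20. Divisors: 1, 2, 4, 5, 10, 20.
Subgroups by order — order 1: 1; order 2: 11; order 4: 5; order 5: 1; order 10: 3; order 20: 1.
Total: 1 + 11 + 5 + 1 + 3 + 1 = 22.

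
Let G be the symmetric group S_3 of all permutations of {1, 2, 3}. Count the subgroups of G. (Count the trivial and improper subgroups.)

6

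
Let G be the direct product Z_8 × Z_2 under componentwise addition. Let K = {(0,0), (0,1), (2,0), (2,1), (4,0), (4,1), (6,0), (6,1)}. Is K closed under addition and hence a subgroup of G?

Yes

|K| = 8 divides |G| = 16, consistent with Lagrange.
K contains the identity, every element's inverse is in K, and K is closed under +: it is a subgroup.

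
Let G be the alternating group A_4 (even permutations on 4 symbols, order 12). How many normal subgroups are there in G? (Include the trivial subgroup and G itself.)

G has 10 subgroups. Checking conjugation-invariance by order — order 1: 1/1 normal; order 2: 0/3 normal; order 3: 0/4 normal; order 4: 1/1 normal; order 12: 1/1 normal.
Total normal subgroups: 3.

3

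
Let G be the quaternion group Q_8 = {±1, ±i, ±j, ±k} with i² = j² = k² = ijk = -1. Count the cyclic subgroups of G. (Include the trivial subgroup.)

5

Each element a generates a cyclic subgroup ⟨a⟩; distinct elements may generate the same one (a cyclic group of order d has φ(d) generators).
Cyclic subgroups by order — order 1: 1; order 2: 1; order 4: 3.
Total: 5.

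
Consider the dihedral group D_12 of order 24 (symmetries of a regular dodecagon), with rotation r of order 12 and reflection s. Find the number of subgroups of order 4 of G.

7

|G| = 24 and 4 | 24, so subgroups of order 4 are possible by Lagrange.
The subgroups of order 4 are: {e, r^6, r^4s, r^10s}; {e, r^6, r^5s, r^11s}; {e, r^6, r^2s, r^8s}; {e, r^3, r^6, r^9}; … (7 in all).
So G has 7 subgroups of order 4.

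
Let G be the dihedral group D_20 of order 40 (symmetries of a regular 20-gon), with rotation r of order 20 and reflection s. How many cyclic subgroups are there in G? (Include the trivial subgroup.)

26

A cyclic subgroup of order d is generated by each of its φ(d) elements of order d, so the cyclic subgroups of order d number (#elements of order d)/φ(d).
Cyclic subgroups by order — order 1: 1; order 2: 21; order 4: 1; order 5: 1; order 10: 1; order 20: 1.
Total: 26.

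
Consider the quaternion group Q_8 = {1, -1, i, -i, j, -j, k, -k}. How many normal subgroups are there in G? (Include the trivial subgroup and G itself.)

6

G has 6 subgroups. Checking conjugation-invariance by order — order 1: 1/1 normal; order 2: 1/1 normal; order 4: 3/3 normal; order 8: 1/1 normal.
Total normal subgroups: 6.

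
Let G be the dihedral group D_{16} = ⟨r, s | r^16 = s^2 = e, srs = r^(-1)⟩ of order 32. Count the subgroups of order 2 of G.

17

|G| = 32 and 2 | 32, so subgroups of order 2 are possible by Lagrange.
The subgroups of order 2 are: {e, r^10s}; {e, r^11s}; {e, r^12s}; {e, r^13s}; … (17 in all).
So G has 17 subgroups of order 2.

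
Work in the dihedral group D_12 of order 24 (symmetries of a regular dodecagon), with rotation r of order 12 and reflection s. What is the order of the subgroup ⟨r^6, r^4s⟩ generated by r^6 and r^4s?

|⟨r^6⟩| = 2 and |⟨r^4s⟩| = 2, so |H| is a multiple of lcm(2, 2) = 2 and divides |G| = 24.
Closing under the operation: H = {e, r^6, r^4s, r^10s}, so |H| = 4.

4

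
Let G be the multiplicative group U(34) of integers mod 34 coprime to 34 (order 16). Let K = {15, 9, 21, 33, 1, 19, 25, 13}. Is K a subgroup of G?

|K| = 8 divides |G| = 16, consistent with Lagrange.
K contains the identity, every element's inverse is in K, and K is closed under ·: it is a subgroup.
In fact K = ⟨9⟩.

Yes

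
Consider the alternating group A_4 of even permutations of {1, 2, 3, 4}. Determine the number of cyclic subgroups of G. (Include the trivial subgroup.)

A cyclic subgroup of order d is generated by each of its φ(d) elements of order d, so the cyclic subgroups of order d number (#elements of order d)/φ(d).
Cyclic subgroups by order — order 1: 1; order 2: 3; order 3: 4.
Total: 8.

8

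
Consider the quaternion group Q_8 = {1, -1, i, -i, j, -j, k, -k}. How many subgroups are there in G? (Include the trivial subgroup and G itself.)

|G| = 8, so by Lagrange every subgroup order divides 8. Divisors: 1, 2, 4, 8.
Subgroups by order — order 1: 1; order 2: 1; order 4: 3; order 8: 1.
Total: 1 + 1 + 3 + 1 = 6.

6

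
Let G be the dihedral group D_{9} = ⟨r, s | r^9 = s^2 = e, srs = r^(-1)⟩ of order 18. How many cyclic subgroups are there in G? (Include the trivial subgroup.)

12

Group the elements of G by the cyclic subgroup they generate; each cyclic subgroup of order d accounts for φ(d) elements.
Cyclic subgroups by order — order 1: 1; order 2: 9; order 3: 1; order 9: 1.
Total: 12.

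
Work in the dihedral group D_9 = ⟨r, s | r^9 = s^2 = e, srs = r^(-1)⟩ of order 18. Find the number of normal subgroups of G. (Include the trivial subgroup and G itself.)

G has 16 subgroups. Checking conjugation-invariance by order — order 1: 1/1 normal; order 2: 0/9 normal; order 3: 1/1 normal; order 6: 0/3 normal; order 9: 1/1 normal; order 18: 1/1 normal.
Total normal subgroups: 4.

4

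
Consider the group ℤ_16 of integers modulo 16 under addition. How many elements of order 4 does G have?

2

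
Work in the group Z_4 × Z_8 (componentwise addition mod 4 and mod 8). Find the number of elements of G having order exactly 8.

An element (a,b) has order lcm(ord(a), ord(b)); count pairs with lcm equal to 8.
Enumerating gives 16 such elements.

16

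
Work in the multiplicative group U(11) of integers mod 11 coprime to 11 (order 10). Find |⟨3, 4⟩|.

5

|⟨3⟩| = 5 and |⟨4⟩| = 5, so |H| is a multiple of lcm(5, 5) = 5 and divides |G| = 10.
Closing under the operation: H = {1, 3, 4, 5, 9}, so |H| = 5.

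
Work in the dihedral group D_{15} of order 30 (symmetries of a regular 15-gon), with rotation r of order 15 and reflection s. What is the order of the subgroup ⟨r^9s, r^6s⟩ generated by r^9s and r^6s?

10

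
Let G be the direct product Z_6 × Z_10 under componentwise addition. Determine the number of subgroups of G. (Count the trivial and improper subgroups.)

|G| = 60, so by Lagrange every subgroup order divides 60. Divisors: 1, 2, 3, 4, 5, 6, 10, 12, 15, 20, 30, 60.
Subgroups by order — order 1: 1; order 2: 3; order 3: 1; order 4: 1; order 5: 1; order 6: 3; order 10: 3; order 12: 1; order 15: 1; order 20: 1; order 30: 3; order 60: 1.
Total: 1 + 3 + 1 + 1 + 1 + 3 + 3 + 1 + 1 + 1 + 3 + 1 = 20.

20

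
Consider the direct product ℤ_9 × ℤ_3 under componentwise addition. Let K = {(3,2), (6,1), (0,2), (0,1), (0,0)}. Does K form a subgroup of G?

No

|K| = 5 does not divide |G| = 27, so by Lagrange K is not a subgroup.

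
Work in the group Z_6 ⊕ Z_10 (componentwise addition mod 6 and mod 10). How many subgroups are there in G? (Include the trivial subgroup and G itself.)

|G| = 60, so by Lagrange every subgroup order divides 60. Divisors: 1, 2, 3, 4, 5, 6, 10, 12, 15, 20, 30, 60.
Subgroups by order — order 1: 1; order 2: 3; order 3: 1; order 4: 1; order 5: 1; order 6: 3; order 10: 3; order 12: 1; order 15: 1; order 20: 1; order 30: 3; order 60: 1.
Total: 1 + 3 + 1 + 1 + 1 + 3 + 3 + 1 + 1 + 1 + 3 + 1 = 20.

20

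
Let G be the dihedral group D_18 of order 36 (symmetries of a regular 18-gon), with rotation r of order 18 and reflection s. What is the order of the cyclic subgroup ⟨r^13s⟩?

2

Computing powers of r^13s: the smallest k with (r^13s)^k = e is k = 2.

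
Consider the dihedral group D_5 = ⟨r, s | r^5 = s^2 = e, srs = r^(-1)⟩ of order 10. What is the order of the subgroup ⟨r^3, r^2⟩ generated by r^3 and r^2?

5

|⟨r^3⟩| = 5 and |⟨r^2⟩| = 5, so |H| is a multiple of lcm(5, 5) = 5 and divides |G| = 10.
Closing under the operation: H = {e, r, r^2, r^3, r^4}, so |H| = 5.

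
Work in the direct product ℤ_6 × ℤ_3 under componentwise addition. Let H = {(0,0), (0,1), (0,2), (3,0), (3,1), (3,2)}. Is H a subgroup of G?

|H| = 6 divides |G| = 18, consistent with Lagrange.
H contains the identity, every element's inverse is in H, and H is closed under +: it is a subgroup.
In fact H = ⟨(3,1)⟩.

Yes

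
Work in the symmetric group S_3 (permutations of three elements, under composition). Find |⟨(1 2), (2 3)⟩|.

|⟨(1 2)⟩| = 2 and |⟨(2 3)⟩| = 2, so |H| is a multiple of lcm(2, 2) = 2 and divides |G| = 6.
Closing {(1 2), (2 3)} under the group operation gives all of G, so |H| = 6.

6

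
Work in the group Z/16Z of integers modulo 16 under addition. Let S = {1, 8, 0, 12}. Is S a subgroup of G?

1 ∈ S but its inverse 15 ∉ S, so S is not a subgroup.

No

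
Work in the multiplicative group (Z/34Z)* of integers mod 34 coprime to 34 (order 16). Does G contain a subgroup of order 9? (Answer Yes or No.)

9 does not divide |G| = 16, so by Lagrange no subgroup of order 9 exists.

No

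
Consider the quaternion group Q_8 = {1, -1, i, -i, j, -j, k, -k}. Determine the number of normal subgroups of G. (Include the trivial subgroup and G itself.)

G has 6 subgroups. Checking conjugation-invariance by order — order 1: 1/1 normal; order 2: 1/1 normal; order 4: 3/3 normal; order 8: 1/1 normal.
Total normal subgroups: 6.

6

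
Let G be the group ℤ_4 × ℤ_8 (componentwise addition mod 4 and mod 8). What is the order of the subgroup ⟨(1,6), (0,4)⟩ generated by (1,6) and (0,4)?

|⟨(1,6)⟩| = 4 and |⟨(0,4)⟩| = 2, so |H| is a multiple of lcm(4, 2) = 4 and divides |G| = 32.
Closing under the operation: H = {(0,0), (0,4), (1,2), (1,6), (2,0), (2,4), (3,2), (3,6)}, so |H| = 8.

8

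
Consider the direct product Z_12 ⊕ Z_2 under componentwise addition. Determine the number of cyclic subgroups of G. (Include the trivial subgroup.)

Each element a generates a cyclic subgroup ⟨a⟩; distinct elements may generate the same one (a cyclic group of order d has φ(d) generators).
Cyclic subgroups by order — order 1: 1; order 2: 3; order 3: 1; order 4: 2; order 6: 3; order 12: 2.
Total: 12.

12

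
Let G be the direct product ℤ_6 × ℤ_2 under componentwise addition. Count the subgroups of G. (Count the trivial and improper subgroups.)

|G| = 12, so by Lagrange every subgroup order divides 12. Divisors: 1, 2, 3, 4, 6, 12.
Subgroups by order — order 1: 1; order 2: 3; order 3: 1; order 4: 1; order 6: 3; order 12: 1.
Total: 1 + 3 + 1 + 1 + 3 + 1 = 10.

10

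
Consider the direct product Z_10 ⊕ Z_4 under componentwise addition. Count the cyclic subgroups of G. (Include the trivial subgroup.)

Each element a generates a cyclic subgroup ⟨a⟩; distinct elements may generate the same one (a cyclic group of order d has φ(d) generators).
Cyclic subgroups by order — order 1: 1; order 2: 3; order 4: 2; order 5: 1; order 10: 3; order 20: 2.
Total: 12.

12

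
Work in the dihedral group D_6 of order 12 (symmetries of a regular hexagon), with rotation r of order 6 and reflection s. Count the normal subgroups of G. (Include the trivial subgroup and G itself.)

7

G has 16 subgroups. Checking conjugation-invariance by order — order 1: 1/1 normal; order 2: 1/7 normal; order 3: 1/1 normal; order 4: 0/3 normal; order 6: 3/3 normal; order 12: 1/1 normal.
Total normal subgroups: 7.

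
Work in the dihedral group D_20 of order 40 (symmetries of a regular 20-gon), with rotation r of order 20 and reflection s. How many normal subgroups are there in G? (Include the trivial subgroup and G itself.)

G has 48 subgroups. Checking conjugation-invariance by order — order 1: 1/1 normal; order 2: 1/21 normal; order 4: 1/11 normal; order 5: 1/1 normal; order 8: 0/5 normal; order 10: 1/5 normal; order 20: 3/3 normal; order 40: 1/1 normal.
Total normal subgroups: 9.

9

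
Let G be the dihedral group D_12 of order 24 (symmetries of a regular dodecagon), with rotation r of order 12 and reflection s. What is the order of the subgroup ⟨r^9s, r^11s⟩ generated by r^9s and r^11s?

|⟨r^9s⟩| = 2 and |⟨r^11s⟩| = 2, so |H| is a multiple of lcm(2, 2) = 2 and divides |G| = 24.
Closing under the operation: H = {e, r^2, r^4, r^6, r^8, r^10, rs, r^3s, r^5s, r^7s, r^9s, r^11s}, so |H| = 12.

12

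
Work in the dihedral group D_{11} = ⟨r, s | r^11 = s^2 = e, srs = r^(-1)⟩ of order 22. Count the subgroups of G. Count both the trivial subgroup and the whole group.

|G| = 22, so by Lagrange every subgroup order divides 22. Divisors: 1, 2, 11, 22.
Subgroups by order — order 1: 1; order 2: 11; order 11: 1; order 22: 1.
Total: 1 + 11 + 1 + 1 = 14.

14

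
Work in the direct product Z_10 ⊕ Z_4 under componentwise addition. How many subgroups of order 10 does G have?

3

|G| = 40 and 10 | 40, so subgroups of order 10 are possible by Lagrange.
The subgroups of order 10 are: {(0,0), (0,2), (2,0), (2,2), (4,0), (4,2), (6,0), (6,2), (8,0), (8,2)}; {(0,0), (1,0), (2,0), (3,0), (4,0), (5,0), (6,0), (7,0), (8,0), (9,0)}; {(0,0), (1,2), (2,0), (3,2), (4,0), (5,2), (6,0), (7,2), (8,0), (9,2)}.
So G has 3 subgroups of order 10.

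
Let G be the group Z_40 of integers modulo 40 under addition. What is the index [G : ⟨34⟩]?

2

|⟨34⟩| = 20 and |G| = 40.
By Lagrange, [G : H] = |G|/|H| = 40/20 = 2.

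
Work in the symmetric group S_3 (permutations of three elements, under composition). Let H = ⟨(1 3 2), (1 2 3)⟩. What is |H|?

|⟨(1 3 2)⟩| = 3 and |⟨(1 2 3)⟩| = 3, so |H| is a multiple of lcm(3, 3) = 3 and divides |G| = 6.
Closing under the operation: H = {e, (1 2 3), (1 3 2)}, so |H| = 3.

3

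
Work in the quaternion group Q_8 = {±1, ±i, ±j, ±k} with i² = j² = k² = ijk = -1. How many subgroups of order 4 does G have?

|G| = 8 and 4 | 8, so subgroups of order 4 are possible by Lagrange.
The subgroups of order 4 are: {1, -1, i, -i}; {1, -1, j, -j}; {1, -1, k, -k}.
So G has 3 subgroups of order 4.

3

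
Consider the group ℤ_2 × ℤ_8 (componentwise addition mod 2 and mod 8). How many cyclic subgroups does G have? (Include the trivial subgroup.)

8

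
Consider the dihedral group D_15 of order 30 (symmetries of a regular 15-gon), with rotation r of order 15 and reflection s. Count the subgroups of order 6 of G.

5

|G| = 30 and 6 | 30, so subgroups of order 6 are possible by Lagrange.
The subgroups of order 6 are: {e, r^5, r^10, s, r^5s, r^10s}; {e, r^5, r^10, rs, r^6s, r^11s}; {e, r^5, r^10, r^2s, r^7s, r^12s}; {e, r^5, r^10, r^3s, r^8s, r^13s}; … (5 in all).
So G has 5 subgroups of order 6.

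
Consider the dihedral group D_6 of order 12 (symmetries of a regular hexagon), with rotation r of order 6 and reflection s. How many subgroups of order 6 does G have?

|G| = 12 and 6 | 12, so subgroups of order 6 are possible by Lagrange.
The subgroups of order 6 are: {e, r, r^2, r^3, r^4, r^5}; {e, r^2, r^4, s, r^2s, r^4s}; {e, r^2, r^4, rs, r^3s, r^5s}.
So G has 3 subgroups of order 6.

3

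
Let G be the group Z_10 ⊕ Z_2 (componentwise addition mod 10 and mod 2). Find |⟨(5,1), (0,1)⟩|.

|⟨(5,1)⟩| = 2 and |⟨(0,1)⟩| = 2, so |H| is a multiple of lcm(2, 2) = 2 and divides |G| = 20.
Closing under the operation: H = {(0,0), (0,1), (5,0), (5,1)}, so |H| = 4.

4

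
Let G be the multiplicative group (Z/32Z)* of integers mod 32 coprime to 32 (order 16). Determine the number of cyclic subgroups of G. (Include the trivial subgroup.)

A cyclic subgroup of order d is generated by each of its φ(d) elements of order d, so the cyclic subgroups of order d number (#elements of order d)/φ(d).
Cyclic subgroups by order — order 1: 1; order 2: 3; order 4: 2; order 8: 2.
Total: 8.

8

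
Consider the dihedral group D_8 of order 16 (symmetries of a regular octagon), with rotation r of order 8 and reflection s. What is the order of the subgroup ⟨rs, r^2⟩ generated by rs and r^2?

8

|⟨rs⟩| = 2 and |⟨r^2⟩| = 4, so |H| is a multiple of lcm(2, 4) = 4 and divides |G| = 16.
Closing under the operation: H = {e, r^2, r^4, r^6, rs, r^3s, r^5s, r^7s}, so |H| = 8.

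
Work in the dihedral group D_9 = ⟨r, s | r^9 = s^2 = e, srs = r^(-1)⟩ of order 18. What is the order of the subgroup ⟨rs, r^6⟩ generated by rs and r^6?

6

|⟨rs⟩| = 2 and |⟨r^6⟩| = 3, so |H| is a multiple of lcm(2, 3) = 6 and divides |G| = 18.
Closing under the operation: H = {e, r^3, r^6, rs, r^4s, r^7s}, so |H| = 6.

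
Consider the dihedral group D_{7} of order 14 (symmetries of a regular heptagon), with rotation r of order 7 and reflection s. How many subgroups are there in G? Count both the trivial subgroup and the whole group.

10

|G| = 14, so by Lagrange every subgroup order divides 14. Divisors: 1, 2, 7, 14.
Subgroups by order — order 1: 1; order 2: 7; order 7: 1; order 14: 1.
Total: 1 + 7 + 1 + 1 = 10.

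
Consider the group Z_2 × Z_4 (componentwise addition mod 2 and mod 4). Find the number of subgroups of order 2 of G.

|G| = 8 and 2 | 8, so subgroups of order 2 are possible by Lagrange.
The subgroups of order 2 are: {(0,0), (0,2)}; {(0,0), (1,0)}; {(0,0), (1,2)}.
So G has 3 subgroups of order 2.

3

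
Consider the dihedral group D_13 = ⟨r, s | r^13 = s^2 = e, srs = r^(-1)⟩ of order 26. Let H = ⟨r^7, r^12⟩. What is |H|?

13

|⟨r^7⟩| = 13 and |⟨r^12⟩| = 13, so |H| is a multiple of lcm(13, 13) = 13 and divides |G| = 26.
Closing under the operation: H = {e, r, r^2, r^3, r^4, r^5, r^6, r^7, r^8, r^9, r^10, r^11, r^12}, so |H| = 13.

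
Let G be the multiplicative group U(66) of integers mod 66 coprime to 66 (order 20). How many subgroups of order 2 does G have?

|G| = 20 and 2 | 20, so subgroups of order 2 are possible by Lagrange.
The subgroups of order 2 are: {1, 23}; {1, 43}; {1, 65}.
So G has 3 subgroups of order 2.

3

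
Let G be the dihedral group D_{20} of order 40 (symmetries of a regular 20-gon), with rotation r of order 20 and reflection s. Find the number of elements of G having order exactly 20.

8

The elements of order 20 are: r, r^3, r^7, r^9, r^11, r^13, r^17, r^19.
That's 8.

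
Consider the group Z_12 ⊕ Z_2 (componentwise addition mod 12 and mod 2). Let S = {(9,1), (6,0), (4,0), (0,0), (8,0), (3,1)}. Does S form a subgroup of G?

Closure fails: (4,0) + (6,0) = (10,0) ∉ S. So S is not a subgroup.

No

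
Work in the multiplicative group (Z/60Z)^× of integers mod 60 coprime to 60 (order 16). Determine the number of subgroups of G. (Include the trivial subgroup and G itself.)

27

|G| = 16, so by Lagrange every subgroup order divides 16. Divisors: 1, 2, 4, 8, 16.
Subgroups by order — order 1: 1; order 2: 7; order 4: 11; order 8: 7; order 16: 1.
Total: 1 + 7 + 11 + 7 + 1 = 27.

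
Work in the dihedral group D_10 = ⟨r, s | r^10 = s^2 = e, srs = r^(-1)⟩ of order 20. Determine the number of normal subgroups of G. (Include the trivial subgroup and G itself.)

G has 22 subgroups. Checking conjugation-invariance by order — order 1: 1/1 normal; order 2: 1/11 normal; order 4: 0/5 normal; order 5: 1/1 normal; order 10: 3/3 normal; order 20: 1/1 normal.
Total normal subgroups: 7.

7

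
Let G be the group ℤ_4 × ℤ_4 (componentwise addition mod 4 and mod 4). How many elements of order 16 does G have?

An element (a,b) has order lcm(ord(a), ord(b)); count pairs with lcm equal to 16.
Enumerating gives 0 such elements.

0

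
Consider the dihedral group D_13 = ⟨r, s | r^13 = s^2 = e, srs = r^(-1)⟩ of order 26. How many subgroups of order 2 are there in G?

|G| = 26 and 2 | 26, so subgroups of order 2 are possible by Lagrange.
The subgroups of order 2 are: {e, r^10s}; {e, r^11s}; {e, r^12s}; {e, r^2s}; … (13 in all).
So G has 13 subgroups of order 2.

13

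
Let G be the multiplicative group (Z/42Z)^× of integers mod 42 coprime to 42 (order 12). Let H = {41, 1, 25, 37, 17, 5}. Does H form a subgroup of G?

|H| = 6 divides |G| = 12, consistent with Lagrange.
H contains the identity, every element's inverse is in H, and H is closed under ·: it is a subgroup.
In fact H = ⟨17⟩.

Yes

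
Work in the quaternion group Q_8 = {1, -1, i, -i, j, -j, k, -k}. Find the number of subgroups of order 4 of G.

|G| = 8 and 4 | 8, so subgroups of order 4 are possible by Lagrange.
The subgroups of order 4 are: {1, -1, i, -i}; {1, -1, j, -j}; {1, -1, k, -k}.
So G has 3 subgroups of order 4.

3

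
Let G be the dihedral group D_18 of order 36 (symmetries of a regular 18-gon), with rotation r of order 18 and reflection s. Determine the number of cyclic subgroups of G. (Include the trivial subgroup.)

24

Group the elements of G by the cyclic subgroup they generate; each cyclic subgroup of order d accounts for φ(d) elements.
Cyclic subgroups by order — order 1: 1; order 2: 19; order 3: 1; order 6: 1; order 9: 1; order 18: 1.
Total: 24.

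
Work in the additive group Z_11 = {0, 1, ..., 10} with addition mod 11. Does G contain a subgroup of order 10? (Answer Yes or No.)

10 does not divide |G| = 11, so by Lagrange no subgroup of order 10 exists.

No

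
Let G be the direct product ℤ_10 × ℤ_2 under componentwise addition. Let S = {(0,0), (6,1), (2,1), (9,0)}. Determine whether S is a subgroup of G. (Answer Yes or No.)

No

(6,1) ∈ S but its inverse (4,1) ∉ S, so S is not a subgroup.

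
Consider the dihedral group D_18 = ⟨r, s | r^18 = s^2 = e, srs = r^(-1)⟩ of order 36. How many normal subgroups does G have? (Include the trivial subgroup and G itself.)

9

G has 45 subgroups. Checking conjugation-invariance by order — order 1: 1/1 normal; order 2: 1/19 normal; order 3: 1/1 normal; order 4: 0/9 normal; order 6: 1/7 normal; order 9: 1/1 normal; order 12: 0/3 normal; order 18: 3/3 normal; order 36: 1/1 normal.
Total normal subgroups: 9.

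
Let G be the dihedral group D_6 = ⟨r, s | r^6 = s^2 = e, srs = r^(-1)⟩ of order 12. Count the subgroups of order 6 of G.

3

|G| = 12 and 6 | 12, so subgroups of order 6 are possible by Lagrange.
The subgroups of order 6 are: {e, r, r^2, r^3, r^4, r^5}; {e, r^2, r^4, s, r^2s, r^4s}; {e, r^2, r^4, rs, r^3s, r^5s}.
So G has 3 subgroups of order 6.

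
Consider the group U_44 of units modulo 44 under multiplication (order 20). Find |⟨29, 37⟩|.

|⟨29⟩| = 10 and |⟨37⟩| = 5, so |H| is a multiple of lcm(10, 5) = 10 and divides |G| = 20.
Closing under the operation: H = {1, 5, 9, 13, 17, 21, 25, 29, 37, 41}, so |H| = 10.

10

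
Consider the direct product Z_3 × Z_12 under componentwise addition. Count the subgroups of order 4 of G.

1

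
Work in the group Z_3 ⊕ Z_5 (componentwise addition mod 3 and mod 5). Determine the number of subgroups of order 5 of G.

1

|G| = 15 and 5 | 15, so subgroups of order 5 are possible by Lagrange.
The subgroups of order 5 are: {(0,0), (0,1), (0,2), (0,3), (0,4)}.
So G has 1 subgroup of order 5.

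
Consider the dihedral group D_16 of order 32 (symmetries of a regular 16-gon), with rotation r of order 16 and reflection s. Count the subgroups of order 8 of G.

5

|G| = 32 and 8 | 32, so subgroups of order 8 are possible by Lagrange.
The subgroups of order 8 are: {e, r^2, r^4, r^6, r^8, r^10, r^12, r^14}; {e, r^4, r^8, r^12, r^2s, r^6s, r^10s, r^14s}; {e, r^4, r^8, r^12, r^3s, r^7s, r^11s, r^15s}; {e, r^4, r^8, r^12, s, r^4s, r^8s, r^12s}; … (5 in all).
So G has 5 subgroups of order 8.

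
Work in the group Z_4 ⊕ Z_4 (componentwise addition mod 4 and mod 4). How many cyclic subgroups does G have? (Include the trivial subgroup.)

A cyclic subgroup of order d is generated by each of its φ(d) elements of order d, so the cyclic subgroups of order d number (#elements of order d)/φ(d).
Cyclic subgroups by order — order 1: 1; order 2: 3; order 4: 6.
Total: 10.

10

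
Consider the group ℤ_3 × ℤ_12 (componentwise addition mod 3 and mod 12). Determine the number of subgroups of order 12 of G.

|G| = 36 and 12 | 36, so subgroups of order 12 are possible by Lagrange.
The subgroups of order 12 are: {(0,0), (0,1), (0,2), (0,3), (0,4), (0,5), (0,6), (0,7), (0,8), (0,9), (0,10), (0,11)}; {(0,0), (0,3), (0,6), (0,9), (1,0), (1,3), (1,6), (1,9), (2,0), (2,3), (2,6), (2,9)}; {(0,0), (0,3), (0,6), (0,9), (1,1), (1,4), (1,7), (1,10), (2,2), (2,5), (2,8), (2,11)}; {(0,0), (0,3), (0,6), (0,9), (1,2), (1,5), (1,8), (1,11), (2,1), (2,4), (2,7), (2,10)}.
So G has 4 subgroups of order 12.

4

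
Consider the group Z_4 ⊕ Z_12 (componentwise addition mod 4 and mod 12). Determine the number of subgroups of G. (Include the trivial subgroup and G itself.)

30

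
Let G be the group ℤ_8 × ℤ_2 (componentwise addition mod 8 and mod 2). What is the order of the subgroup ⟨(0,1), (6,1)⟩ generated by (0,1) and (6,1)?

8

|⟨(0,1)⟩| = 2 and |⟨(6,1)⟩| = 4, so |H| is a multiple of lcm(2, 4) = 4 and divides |G| = 16.
Closing under the operation: H = {(0,0), (0,1), (2,0), (2,1), (4,0), (4,1), (6,0), (6,1)}, so |H| = 8.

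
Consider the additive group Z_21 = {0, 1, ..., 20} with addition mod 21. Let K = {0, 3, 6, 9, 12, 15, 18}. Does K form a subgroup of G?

|K| = 7 divides |G| = 21, consistent with Lagrange.
K contains the identity, every element's inverse is in K, and K is closed under +: it is a subgroup.
In fact K = ⟨18⟩.

Yes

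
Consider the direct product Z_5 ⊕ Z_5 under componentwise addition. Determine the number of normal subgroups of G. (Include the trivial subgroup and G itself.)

G is abelian, so every subgroup is normal.
G has 8 subgroups in total, hence 8 normal subgroups.

8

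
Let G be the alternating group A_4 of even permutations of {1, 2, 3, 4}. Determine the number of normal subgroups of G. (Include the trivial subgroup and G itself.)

G has 10 subgroups. Checking conjugation-invariance by order — order 1: 1/1 normal; order 2: 0/3 normal; order 3: 0/4 normal; order 4: 1/1 normal; order 12: 1/1 normal.
Total normal subgroups: 3.

3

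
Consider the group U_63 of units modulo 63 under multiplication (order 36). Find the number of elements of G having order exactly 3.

8

The elements of order 3 are: 4, 16, 22, 25, 37, 43, 46, 58.
That's 8.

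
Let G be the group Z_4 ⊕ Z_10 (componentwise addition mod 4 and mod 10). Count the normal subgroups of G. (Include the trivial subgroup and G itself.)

16

G is abelian, so every subgroup is normal.
G has 16 subgroups in total, hence 16 normal subgroups.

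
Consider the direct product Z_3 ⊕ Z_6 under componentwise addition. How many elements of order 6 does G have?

8

An element (a,b) has order lcm(ord(a), ord(b)); count pairs with lcm equal to 6.
Enumerating gives 8 such elements.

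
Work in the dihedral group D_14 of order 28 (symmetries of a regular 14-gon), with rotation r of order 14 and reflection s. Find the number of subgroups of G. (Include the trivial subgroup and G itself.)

28

|G| = 28, so by Lagrange every subgroup order divides 28. Divisors: 1, 2, 4, 7, 14, 28.
Subgroups by order — order 1: 1; order 2: 15; order 4: 7; order 7: 1; order 14: 3; order 28: 1.
Total: 1 + 15 + 7 + 1 + 3 + 1 = 28.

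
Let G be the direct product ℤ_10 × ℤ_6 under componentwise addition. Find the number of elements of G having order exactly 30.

An element (a,b) has order lcm(ord(a), ord(b)); count pairs with lcm equal to 30.
Enumerating gives 24 such elements.

24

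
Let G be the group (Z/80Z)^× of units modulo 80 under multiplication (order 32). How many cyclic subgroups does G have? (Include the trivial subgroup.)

20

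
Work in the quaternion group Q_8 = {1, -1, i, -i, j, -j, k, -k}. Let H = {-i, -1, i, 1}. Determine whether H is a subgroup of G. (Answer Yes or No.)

Yes

|H| = 4 divides |G| = 8, consistent with Lagrange.
H contains the identity, every element's inverse is in H, and H is closed under ·: it is a subgroup.
In fact H = ⟨-i⟩.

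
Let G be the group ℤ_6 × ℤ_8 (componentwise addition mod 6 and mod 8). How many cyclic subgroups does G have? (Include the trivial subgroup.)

16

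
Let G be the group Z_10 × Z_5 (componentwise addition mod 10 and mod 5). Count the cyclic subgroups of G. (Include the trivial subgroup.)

14

Each element a generates a cyclic subgroup ⟨a⟩; distinct elements may generate the same one (a cyclic group of order d has φ(d) generators).
Cyclic subgroups by order — order 1: 1; order 2: 1; order 5: 6; order 10: 6.
Total: 14.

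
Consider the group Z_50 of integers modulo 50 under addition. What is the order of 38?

25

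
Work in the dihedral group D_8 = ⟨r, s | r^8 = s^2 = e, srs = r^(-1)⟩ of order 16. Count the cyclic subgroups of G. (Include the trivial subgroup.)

12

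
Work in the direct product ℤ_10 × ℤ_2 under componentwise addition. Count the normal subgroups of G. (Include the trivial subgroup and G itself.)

G is abelian, so every subgroup is normal.
G has 10 subgroups in total, hence 10 normal subgroups.

10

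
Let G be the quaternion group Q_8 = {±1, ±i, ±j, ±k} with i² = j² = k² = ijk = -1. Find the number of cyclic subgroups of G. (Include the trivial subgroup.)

Group the elements of G by the cyclic subgroup they generate; each cyclic subgroup of order d accounts for φ(d) elements.
Cyclic subgroups by order — order 1: 1; order 2: 1; order 4: 3.
Total: 5.

5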